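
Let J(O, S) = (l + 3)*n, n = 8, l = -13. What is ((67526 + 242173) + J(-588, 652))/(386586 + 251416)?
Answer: 309619/638002 ≈ 0.48529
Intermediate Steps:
J(O, S) = -80 (J(O, S) = (-13 + 3)*8 = -10*8 = -80)
((67526 + 242173) + J(-588, 652))/(386586 + 251416) = ((67526 + 242173) - 80)/(386586 + 251416) = (309699 - 80)/638002 = 309619*(1/638002) = 309619/638002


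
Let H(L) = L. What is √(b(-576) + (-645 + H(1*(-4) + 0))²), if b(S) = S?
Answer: 25*√673 ≈ 648.56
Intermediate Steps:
√(b(-576) + (-645 + H(1*(-4) + 0))²) = √(-576 + (-645 + (1*(-4) + 0))²) = √(-576 + (-645 + (-4 + 0))²) = √(-576 + (-645 - 4)²) = √(-576 + (-649)²) = √(-576 + 421201) = √420625 = 25*√673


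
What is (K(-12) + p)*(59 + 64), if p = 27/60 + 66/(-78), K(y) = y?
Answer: -396429/260 ≈ -1524.7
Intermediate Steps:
p = -103/260 (p = 27*(1/60) + 66*(-1/78) = 9/20 - 11/13 = -103/260 ≈ -0.39615)
(K(-12) + p)*(59 + 64) = (-12 - 103/260)*(59 + 64) = -3223/260*123 = -396429/260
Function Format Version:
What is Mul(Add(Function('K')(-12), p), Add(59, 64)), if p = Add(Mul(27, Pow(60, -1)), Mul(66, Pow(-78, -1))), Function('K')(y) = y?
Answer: Rational(-396429, 260) ≈ -1524.7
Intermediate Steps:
p = Rational(-103, 260) (p = Add(Mul(27, Rational(1, 60)), Mul(66, Rational(-1, 78))) = Add(Rational(9, 20), Rational(-11, 13)) = Rational(-103, 260) ≈ -0.39615)
Mul(Add(Function('K')(-12), p), Add(59, 64)) = Mul(Add(-12, Rational(-103, 260)), Add(59, 64)) = Mul(Rational(-3223, 260), 123) = Rational(-396429, 260)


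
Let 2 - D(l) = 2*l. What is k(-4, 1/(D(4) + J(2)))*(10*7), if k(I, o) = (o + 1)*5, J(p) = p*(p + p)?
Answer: 525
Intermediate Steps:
J(p) = 2*p**2 (J(p) = p*(2*p) = 2*p**2)
D(l) = 2 - 2*l
k(I, o) = 5 + 5*o (k(I, o) = (1 + o)*5 = 5 + 5*o)
k(-4, 1/(D(4) + J(2)))*(10*7) = (5 + 5/((2 - 2*4) + 2*2**2))*(10*7) = (5 + 5/((2 - 8) + 2*4))*70 = (5 + 5/(-6 + 8))*70 = (5 + 5/2)*70 = (15/2)*70 = 525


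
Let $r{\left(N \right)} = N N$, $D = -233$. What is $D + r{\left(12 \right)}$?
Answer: $-89$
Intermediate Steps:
$r{\left(N \right)} = N^{2}$
$D + r{\left(12 \right)} = -233 + 12^{2} = -233 + 144 = -89$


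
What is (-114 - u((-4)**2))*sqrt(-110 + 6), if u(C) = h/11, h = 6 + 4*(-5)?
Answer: -2480*I*sqrt(26)/11 ≈ -1149.6*I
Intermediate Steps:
h = -14 (h = 6 - 20 = -14)
u(C) = -14/11
(-114 - u((-4)**2))*sqrt(-110 + 6) = (-114 - 1*(-14/11))*sqrt(-110 + 6) = (-114 + 14/11)*sqrt(-104) = -2480*I*sqrt(26)/11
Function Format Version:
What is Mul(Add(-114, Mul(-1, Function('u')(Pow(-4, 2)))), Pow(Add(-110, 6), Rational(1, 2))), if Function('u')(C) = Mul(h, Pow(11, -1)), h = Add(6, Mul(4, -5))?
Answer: Mul(Rational(-2480, 11), I, Pow(26, Rational(1, 2))) ≈ Mul(-1149.6, I)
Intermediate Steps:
h = -14 (h = Add(6, -20) = -14)
Function('u')(C) = Rational(-14, 11) (Function('u')(C) = Mul(-14, Pow(11, -1)) = Mul(-14, Rational(1, 11)) = Rational(-14, 11))
Mul(Add(-114, Mul(-1, Function('u')(Pow(-4, 2)))), Pow(Add(-110, 6), Rational(1, 2))) = Mul(Add(-114, Mul(-1, Rational(-14, 11))), Pow(Add(-110, 6), Rational(1, 2))) = Mul(Add(-114, Rational(14, 11)), Pow(-104, Rational(1, 2))) = Mul(Rational(-1240, 11), Mul(2, I, Pow(26, Rational(1, 2)))) = Mul(Rational(-2480, 11), I, Pow(26, Rational(1, 2)))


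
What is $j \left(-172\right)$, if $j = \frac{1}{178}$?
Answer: $- \frac{86}{89} \approx -0.96629$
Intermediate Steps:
$j = \frac{1}{178} \approx 0.005618$
$j \left(-172\right) = \frac{1}{178} \left(-172\right) = - \frac{86}{89}$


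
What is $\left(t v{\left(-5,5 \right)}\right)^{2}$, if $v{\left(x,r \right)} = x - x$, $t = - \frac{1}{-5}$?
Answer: $0$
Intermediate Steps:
$t = \frac{1}{5}$ ($t = \left(-1\right) \left(- \frac{1}{5}\right) = \frac{1}{5} \approx 0.2$)
$v{\left(x,r \right)} = 0$
$\left(t v{\left(-5,5 \right)}\right)^{2} = \left(\frac{1}{5} \cdot 0\right)^{2} = 0^{2} = 0$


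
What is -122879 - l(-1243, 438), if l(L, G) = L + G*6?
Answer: -124264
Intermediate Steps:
l(L, G) = L + 6*G
-122879 - l(-1243, 438) = -122879 - (-1243 + 6*438) = -122879 - (-1243 + 2628) = -122879 - 1*1385 = -122879 - 1385 = -124264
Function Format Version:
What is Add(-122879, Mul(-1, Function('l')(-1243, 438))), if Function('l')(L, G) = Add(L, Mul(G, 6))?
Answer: -124264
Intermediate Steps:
Function('l')(L, G) = Add(L, Mul(6, G))
Add(-122879, Mul(-1, Function('l')(-1243, 438))) = Add(-122879, Mul(-1, Add(-1243, Mul(6, 438)))) = Add(-122879, Mul(-1, Add(-1243, 2628))) = Add(-122879, Mul(-1, 1385)) = Add(-122879, -1385) = -124264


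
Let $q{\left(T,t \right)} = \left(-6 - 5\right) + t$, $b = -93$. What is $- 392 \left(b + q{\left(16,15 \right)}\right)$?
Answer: $34888$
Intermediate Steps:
$q{\left(T,t \right)} = -11 + t$
$- 392 \left(b + q{\left(16,15 \right)}\right) = - 392 \left(-93 + \left(-11 + 15\right)\right) = - 392 \left(-93 + 4\right) = \left(-392\right) \left(-89\right) = 34888$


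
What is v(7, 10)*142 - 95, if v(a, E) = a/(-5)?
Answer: -1469/5 ≈ -293.80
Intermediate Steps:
v(a, E) = -a/5 (v(a, E) = a*(-⅕) = -a/5)
v(7, 10)*142 - 95 = -⅕*7*142 - 95 = -7/5*142 - 95 = -994/5 - 95 = -1469/5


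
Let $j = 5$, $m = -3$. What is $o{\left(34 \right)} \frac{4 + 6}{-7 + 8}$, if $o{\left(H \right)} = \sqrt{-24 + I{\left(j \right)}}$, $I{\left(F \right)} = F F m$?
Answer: $30 i \sqrt{11} \approx 99.499 i$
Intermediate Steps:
$I{\left(F \right)} = - 3 F^{2}$ ($I{\left(F \right)} = F F \left(-3\right) = F^{2} \left(-3\right) = - 3 F^{2}$)
$o{\left(H \right)} = 3 i \sqrt{11}$ ($o{\left(H \right)} = \sqrt{-24 - 3 \cdot 5^{2}} = \sqrt{-24 - 75} = \sqrt{-99} = 3 i \sqrt{11}$)
$o{\left(34 \right)} \frac{4 + 6}{-7 + 8} = 3 i \sqrt{11} \frac{4 + 6}{-7 + 8} = 3 i \sqrt{11} \cdot \frac{10}{1} = 3 i \sqrt{11} \cdot 10 \cdot 1 = 3 i \sqrt{11} \cdot 10 = 30 i \sqrt{11}$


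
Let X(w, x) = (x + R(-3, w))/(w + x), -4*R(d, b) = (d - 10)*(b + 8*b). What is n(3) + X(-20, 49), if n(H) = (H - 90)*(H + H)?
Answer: -15674/29 ≈ -540.48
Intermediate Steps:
R(d, b) = -9*b*(-10 + d)/4 (R(d, b) = -(d - 10)*(b + 8*b)/4 = -(-10 + d)*9*b/4 = -9*b*(-10 + d)/4)
n(H) = 2*H*(-90 + H) (n(H) = (-90 + H)*(2*H) = 2*H*(-90 + H))
X(w, x) = (x + 117*w/4)/(w + x) (X(w, x) = (x + 9*w*(10 - 1*(-3))/4)/(w + x) = (x + 9*w*(10 + 3)/4)/(w + x) = (x + (9/4)*w*13)/(w + x) = (x + 117*w/4)/(w + x))
n(3) + X(-20, 49) = 2*3*(-90 + 3) + (49 + (117/4)*(-20))/(-20 + 49) = 2*3*(-87) + (49 - 585)/29 = -522 + (1/29)*(-536) = -522 - 536/29 = -15674/29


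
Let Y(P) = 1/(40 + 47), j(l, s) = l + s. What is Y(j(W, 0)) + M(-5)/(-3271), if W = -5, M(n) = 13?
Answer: 2140/284577 ≈ 0.0075199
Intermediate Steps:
Y(P) = 1/87
Y(j(W, 0)) + M(-5)/(-3271) = 1/87 + 13/(-3271) = 1/87 + 13*(-1/3271) = 1/87 - 13/3271 = 2140/284577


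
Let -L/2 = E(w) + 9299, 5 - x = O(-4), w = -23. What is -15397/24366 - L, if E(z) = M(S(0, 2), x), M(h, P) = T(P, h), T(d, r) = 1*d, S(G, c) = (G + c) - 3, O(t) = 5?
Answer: 453143471/24366 ≈ 18597.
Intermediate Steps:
S(G, c) = -3 + G + c
x = 0 (x = 5 - 1*5 = 5 - 5 = 0)
T(d, r) = d
M(h, P) = P
E(z) = 0
L = -18598 (L = -2*(0 + 9299) = -2*9299 = -18598)
-15397/24366 - L = -15397/24366 - 1*(-18598) = -15397*1/24366 + 18598 = -15397/24366 + 18598 = 453143471/24366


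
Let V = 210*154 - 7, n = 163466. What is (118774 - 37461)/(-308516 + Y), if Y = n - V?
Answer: -81313/177383 ≈ -0.45840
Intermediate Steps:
V = 32333 (V = 32340 - 7 = 32333)
Y = 131133 (Y = 163466 - 1*32333 = 163466 - 32333 = 131133)
(118774 - 37461)/(-308516 + Y) = (118774 - 37461)/(-308516 + 131133) = 81313/(-177383) = 81313*(-1/177383) = -81313/177383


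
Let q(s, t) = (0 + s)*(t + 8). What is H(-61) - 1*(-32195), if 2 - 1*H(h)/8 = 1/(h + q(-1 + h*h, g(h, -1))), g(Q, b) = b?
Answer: 836809561/25979 ≈ 32211.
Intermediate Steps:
q(s, t) = s*(8 + t)
H(h) = 16 - 8/(-7 + h + 7*h²) (H(h) = 16 - 8/(h + (-1 + h*h)*(8 - 1)) = 16 - 8/(h + (-1 + h²)*7) = 16 - 8/(h + (-7 + 7*h²)) = 16 - 8/(-7 + h + 7*h²))
H(-61) - 1*(-32195) = 8*(-15 + 2*(-61) + 14*(-61)²)/(-7 - 61 + 7*(-61)²) - 1*(-32195) = 8*(-15 - 122 + 14*3721)/(-7 - 61 + 7*3721) + 32195 = 8*(-15 - 122 + 52094)/(-7 - 61 + 26047) + 32195 = 8*51957/25979 + 32195 = 8*(1/25979)*51957 + 32195 = 415656/25979 + 32195 = 836809561/25979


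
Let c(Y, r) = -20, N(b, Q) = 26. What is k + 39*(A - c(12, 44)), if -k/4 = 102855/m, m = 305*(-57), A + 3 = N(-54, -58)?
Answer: 1971071/1159 ≈ 1700.7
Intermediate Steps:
A = 23 (A = -3 + 26 = 23)
m = -17385
k = 27428/1159 (k = -411420/(-17385) = -411420*(-1)/17385 = -4*(-6857/1159) = 27428/1159 ≈ 23.665)
k + 39*(A - c(12, 44)) = 27428/1159 + 39*(23 - 1*(-20)) = 27428/1159 + 39*(23 + 20) = 27428/1159 + 39*43 = 27428/1159 + 1677 = 1971071/1159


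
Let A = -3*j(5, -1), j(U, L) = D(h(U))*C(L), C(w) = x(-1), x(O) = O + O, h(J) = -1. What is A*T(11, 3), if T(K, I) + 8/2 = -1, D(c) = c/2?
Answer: 15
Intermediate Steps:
x(O) = 2*O
D(c) = c/2 (D(c) = c*(1/2) = c/2)
C(w) = -2 (C(w) = 2*(-1) = -2)
T(K, I) = -5 (T(K, I) = -4 - 1 = -5)
j(U, L) = 1 (j(U, L) = ((1/2)*(-1))*(-2) = -1/2*(-2) = 1)
A = -3 (A = -3*1 = -3)
A*T(11, 3) = -3*(-5) = 15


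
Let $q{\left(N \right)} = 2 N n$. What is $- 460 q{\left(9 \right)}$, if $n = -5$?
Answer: $41400$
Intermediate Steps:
$q{\left(N \right)} = - 10 N$ ($q{\left(N \right)} = 2 N \left(-5\right) = - 10 N$)
$- 460 q{\left(9 \right)} = - 460 \left(\left(-10\right) 9\right) = \left(-460\right) \left(-90\right) = 41400$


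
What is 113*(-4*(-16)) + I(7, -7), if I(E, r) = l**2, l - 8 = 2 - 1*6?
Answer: 7248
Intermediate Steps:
l = 4 (l = 8 + (2 - 1*6) = 8 + (2 - 6) = 8 - 4 = 4)
I(E, r) = 16 (I(E, r) = 4**2 = 16)
113*(-4*(-16)) + I(7, -7) = 113*(-4*(-16)) + 16 = 113*64 + 16 = 7232 + 16 = 7248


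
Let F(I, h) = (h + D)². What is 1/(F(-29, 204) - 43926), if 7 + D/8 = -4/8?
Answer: -1/23190 ≈ -4.3122e-5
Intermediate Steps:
D = -60 (D = -56 + 8*(-4/8) = -56 + 8*(-4*⅛) = -56 + 8*(-½) = -56 - 4 = -60)
F(I, h) = (-60 + h)² (F(I, h) = (h - 60)² = (-60 + h)²)
1/(F(-29, 204) - 43926) = 1/((-60 + 204)² - 43926) = 1/(144² - 43926) = 1/(20736 - 43926) = 1/(-23190) = -1/23190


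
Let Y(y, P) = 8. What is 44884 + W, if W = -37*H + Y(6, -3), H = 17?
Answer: 44263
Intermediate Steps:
W = -621 (W = -37*17 + 8 = -629 + 8 = -621)
44884 + W = 44884 - 621 = 44263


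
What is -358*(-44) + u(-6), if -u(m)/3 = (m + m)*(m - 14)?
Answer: 15032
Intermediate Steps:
u(m) = -6*m*(-14 + m) (u(m) = -3*(m + m)*(m - 14) = -3*2*m*(-14 + m) = -6*m*(-14 + m))
-358*(-44) + u(-6) = -358*(-44) + 6*(-6)*(14 - 1*(-6)) = 15752 + 6*(-6)*(14 + 6) = 15752 + 6*(-6)*20 = 15752 - 720 = 15032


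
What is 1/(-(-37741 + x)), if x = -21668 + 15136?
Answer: 1/44273 ≈ 2.2587e-5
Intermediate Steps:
x = -6532
1/(-(-37741 + x)) = 1/(-(-37741 - 6532)) = 1/(-1*(-44273)) = 1/44273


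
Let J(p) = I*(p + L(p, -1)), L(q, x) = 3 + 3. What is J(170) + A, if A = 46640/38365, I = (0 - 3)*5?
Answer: -20247392/7673 ≈ -2638.8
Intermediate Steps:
I = -15 (I = -3*5 = -15)
L(q, x) = 6
J(p) = -90 - 15*p (J(p) = -15*(p + 6) = -15*(6 + p) = -90 - 15*p)
A = 9328/7673 (A = 46640*(1/38365) = 9328/7673 ≈ 1.2157)
J(170) + A = (-90 - 15*170) + 9328/7673 = (-90 - 2550) + 9328/7673 = -2640 + 9328/7673 = -20247392/7673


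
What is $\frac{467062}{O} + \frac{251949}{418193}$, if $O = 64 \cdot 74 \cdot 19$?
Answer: $\frac{108996718891}{18815339456} \approx 5.793$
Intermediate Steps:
$O = 89984$ ($O = 4736 \cdot 19 = 89984$)
$\frac{467062}{O} + \frac{251949}{418193} = \frac{467062}{89984} + \frac{251949}{418193} = 467062 \cdot \frac{1}{89984} + 251949 \cdot \frac{1}{418193} = \frac{233531}{44992} + \frac{251949}{418193} = \frac{108996718891}{18815339456}$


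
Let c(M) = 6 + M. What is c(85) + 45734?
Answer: 45825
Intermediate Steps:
c(85) + 45734 = (6 + 85) + 45734 = 91 + 45734 = 45825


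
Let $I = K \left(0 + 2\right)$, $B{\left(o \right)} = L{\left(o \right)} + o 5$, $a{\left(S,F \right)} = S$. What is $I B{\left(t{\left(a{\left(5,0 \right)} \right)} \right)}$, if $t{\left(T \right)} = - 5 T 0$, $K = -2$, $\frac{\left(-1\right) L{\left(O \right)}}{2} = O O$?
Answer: $0$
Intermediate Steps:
$L{\left(O \right)} = - 2 O^{2}$ ($L{\left(O \right)} = - 2 O O = - 2 O^{2}$)
$t{\left(T \right)} = 0$
$B{\left(o \right)} = - 2 o^{2} + 5 o$ ($B{\left(o \right)} = - 2 o^{2} + o 5 = - 2 o^{2} + 5 o$)
$I = -4$ ($I = - 2 \left(0 + 2\right) = \left(-2\right) 2 = -4$)
$I B{\left(t{\left(a{\left(5,0 \right)} \right)} \right)} = - 4 \cdot 0 \left(5 - 0\right) = - 4 \cdot 0 \left(5 + 0\right) = - 4 \cdot 0 \cdot 5 = \left(-4\right) 0 = 0$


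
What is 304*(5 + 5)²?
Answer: 30400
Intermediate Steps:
304*(5 + 5)² = 304*10² = 304*100 = 30400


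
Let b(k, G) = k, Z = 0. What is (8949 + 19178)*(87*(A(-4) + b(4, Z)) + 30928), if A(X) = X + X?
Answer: 860123660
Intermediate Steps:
A(X) = 2*X
(8949 + 19178)*(87*(A(-4) + b(4, Z)) + 30928) = (8949 + 19178)*(87*(2*(-4) + 4) + 30928) = 28127*(87*(-8 + 4) + 30928) = 28127*(87*(-4) + 30928) = 28127*(-348 + 30928) = 28127*30580 = 860123660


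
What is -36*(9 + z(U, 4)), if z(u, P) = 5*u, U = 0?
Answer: -324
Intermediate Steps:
-36*(9 + z(U, 4)) = -36*(9 + 5*0) = -36*(9 + 0) = -36*9 = -324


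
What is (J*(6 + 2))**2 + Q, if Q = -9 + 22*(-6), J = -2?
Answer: 115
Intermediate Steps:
Q = -141 (Q = -9 - 132 = -141)
(J*(6 + 2))**2 + Q = (-2*(6 + 2))**2 - 141 = (-2*8)**2 - 141 = (-16)**2 - 141 = 256 - 141 = 115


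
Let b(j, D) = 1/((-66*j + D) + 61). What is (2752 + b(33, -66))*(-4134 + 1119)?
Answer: -18112959225/2183 ≈ -8.2973e+6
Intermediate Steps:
b(j, D) = 1/(61 + D - 66*j) (b(j, D) = 1/((D - 66*j) + 61) = 1/(61 + D - 66*j))
(2752 + b(33, -66))*(-4134 + 1119) = (2752 + 1/(61 - 66 - 66*33))*(-4134 + 1119) = (2752 + 1/(61 - 66 - 2178))*(-3015) = (2752 + 1/(-2183))*(-3015) = (2752 - 1/2183)*(-3015) = (6007615/2183)*(-3015) = -18112959225/2183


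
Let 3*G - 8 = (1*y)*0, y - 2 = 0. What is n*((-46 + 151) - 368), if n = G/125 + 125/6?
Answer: -4113583/750 ≈ -5484.8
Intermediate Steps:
y = 2 (y = 2 + 0 = 2)
G = 8/3 (G = 8/3 + ((1*2)*0)/3 = 8/3 + (2*0)/3 = 8/3 + (1/3)*0 = 8/3 + 0 = 8/3 ≈ 2.6667)
n = 15641/750 (n = (8/3)/125 + 125/6 = (8/3)*(1/125) + 125*(1/6) = 8/375 + 125/6 = 15641/750 ≈ 20.855)
n*((-46 + 151) - 368) = 15641*((-46 + 151) - 368)/750 = 15641*(105 - 368)/750 = (15641/750)*(-263) = -4113583/750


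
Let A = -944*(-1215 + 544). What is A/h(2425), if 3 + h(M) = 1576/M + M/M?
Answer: -768026600/1637 ≈ -4.6917e+5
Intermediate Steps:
A = 633424 (A = -944*(-671) = 633424)
h(M) = -2 + 1576/M (h(M) = -3 + (1576/M + M/M) = -3 + (1576/M + 1) = -3 + (1 + 1576/M) = -2 + 1576/M)
A/h(2425) = 633424/(-2 + 1576/2425) = 633424/(-3274/2425) = 633424*(-2425/3274) = -768026600/1637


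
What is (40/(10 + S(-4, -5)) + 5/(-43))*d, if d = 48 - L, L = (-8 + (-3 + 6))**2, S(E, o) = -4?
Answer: 19435/129 ≈ 150.66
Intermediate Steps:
L = 25 (L = (-8 + 3)**2 = (-5)**2 = 25)
d = 23 (d = 48 - 1*25 = 48 - 25 = 23)
(40/(10 + S(-4, -5)) + 5/(-43))*d = (40/(10 - 4) + 5/(-43))*23 = (40/6 + 5*(-1/43))*23 = (40*(1/6) - 5/43)*23 = (20/3 - 5/43)*23 = (845/129)*23 = 19435/129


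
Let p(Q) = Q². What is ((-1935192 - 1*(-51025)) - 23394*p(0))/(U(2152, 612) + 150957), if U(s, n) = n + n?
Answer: -1884167/152181 ≈ -12.381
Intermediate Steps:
U(s, n) = 2*n
((-1935192 - 1*(-51025)) - 23394*p(0))/(U(2152, 612) + 150957) = ((-1935192 - 1*(-51025)) - 23394*0²)/(2*612 + 150957) = ((-1935192 + 51025) - 23394*0)/(1224 + 150957) = (-1884167 + 0)/152181 = -1884167*1/152181 = -1884167/152181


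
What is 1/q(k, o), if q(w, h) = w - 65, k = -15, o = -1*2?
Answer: -1/80 ≈ -0.012500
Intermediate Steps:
o = -2
q(w, h) = -65 + w
1/q(k, o) = 1/(-65 - 15) = 1/(-80) = -1/80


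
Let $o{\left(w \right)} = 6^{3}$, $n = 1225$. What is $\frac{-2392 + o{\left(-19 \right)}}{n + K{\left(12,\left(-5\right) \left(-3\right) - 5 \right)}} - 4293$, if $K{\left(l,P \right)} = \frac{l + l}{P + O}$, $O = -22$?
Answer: $- \frac{5252515}{1223} \approx -4294.8$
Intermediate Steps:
$o{\left(w \right)} = 216$
$K{\left(l,P \right)} = \frac{2 l}{-22 + P}$ ($K{\left(l,P \right)} = \frac{l + l}{P - 22} = \frac{2 l}{-22 + P}$)
$\frac{-2392 + o{\left(-19 \right)}}{n + K{\left(12,\left(-5\right) \left(-3\right) - 5 \right)}} - 4293 = \frac{-2392 + 216}{1225 + 2 \cdot 12 \frac{1}{-22 - -10}} - 4293 = - \frac{2176}{1225 + 2 \cdot 12 \frac{1}{-22 + \left(15 - 5\right)}} - 4293 = - \frac{2176}{1225 + 2 \cdot 12 \frac{1}{-22 + 10}} - 4293 = - \frac{2176}{1225 + 2 \cdot 12 \frac{1}{-12}} - 4293 = - \frac{2176}{1225 + 2 \cdot 12 \left(- \frac{1}{12}\right)} - 4293 = - \frac{2176}{1225 - 2} - 4293 = - \frac{2176}{1223} - 4293 = - \frac{5252515}{1223}$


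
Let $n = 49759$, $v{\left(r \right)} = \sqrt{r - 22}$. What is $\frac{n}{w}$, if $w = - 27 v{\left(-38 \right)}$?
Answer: $\frac{49759 i \sqrt{15}}{810} \approx 237.92 i$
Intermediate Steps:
$v{\left(r \right)} = \sqrt{-22 + r}$
$w = - 54 i \sqrt{15}$ ($w = - 27 \sqrt{-22 - 38} = - 27 \sqrt{-60} = - 27 \cdot 2 i \sqrt{15} = - 54 i \sqrt{15} \approx - 209.14 i$)
$\frac{n}{w} = \frac{49759}{\left(-54\right) i \sqrt{15}} = 49759 \frac{i \sqrt{15}}{810} = \frac{49759 i \sqrt{15}}{810}$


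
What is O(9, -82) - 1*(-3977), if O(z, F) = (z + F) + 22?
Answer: 3926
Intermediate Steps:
O(z, F) = 22 + F + z (O(z, F) = (F + z) + 22 = 22 + F + z)
O(9, -82) - 1*(-3977) = (22 - 82 + 9) - 1*(-3977) = -51 + 3977 = 3926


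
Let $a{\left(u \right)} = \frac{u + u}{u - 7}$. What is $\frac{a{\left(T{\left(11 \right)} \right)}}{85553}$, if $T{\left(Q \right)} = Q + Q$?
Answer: $\frac{44}{1283295} \approx 3.4287 \cdot 10^{-5}$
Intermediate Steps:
$T{\left(Q \right)} = 2 Q$
$a{\left(u \right)} = \frac{2 u}{-7 + u}$
$\frac{a{\left(T{\left(11 \right)} \right)}}{85553} = \frac{2 \cdot 2 \cdot 11 \frac{1}{-7 + 2 \cdot 11}}{85553} = 2 \cdot 22 \frac{1}{-7 + 22} \cdot \frac{1}{85553} = 2 \cdot 22 \cdot \frac{1}{15} \cdot \frac{1}{85553} = \frac{44}{15} \cdot \frac{1}{85553} = \frac{44}{1283295}$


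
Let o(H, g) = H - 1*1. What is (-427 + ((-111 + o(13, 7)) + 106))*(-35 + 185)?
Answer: -63000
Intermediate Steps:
o(H, g) = -1 + H (o(H, g) = H - 1 = -1 + H)
(-427 + ((-111 + o(13, 7)) + 106))*(-35 + 185) = (-427 + ((-111 + (-1 + 13)) + 106))*(-35 + 185) = (-427 + ((-111 + 12) + 106))*150 = (-427 + (-99 + 106))*150 = (-427 + 7)*150 = -420*150 = -63000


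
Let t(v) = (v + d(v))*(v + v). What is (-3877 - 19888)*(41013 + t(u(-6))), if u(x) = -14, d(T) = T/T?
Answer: -983324405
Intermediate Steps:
d(T) = 1
t(v) = 2*v*(1 + v) (t(v) = (v + 1)*(v + v) = (1 + v)*(2*v) = 2*v*(1 + v))
(-3877 - 19888)*(41013 + t(u(-6))) = (-3877 - 19888)*(41013 + 2*(-14)*(1 - 14)) = -23765*(41013 + 2*(-14)*(-13)) = -23765*(41013 + 364) = -23765*41377 = -983324405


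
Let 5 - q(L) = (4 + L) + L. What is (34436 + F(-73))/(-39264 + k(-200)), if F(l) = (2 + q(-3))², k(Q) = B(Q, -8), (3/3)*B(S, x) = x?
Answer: -34517/39272 ≈ -0.87892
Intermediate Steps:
B(S, x) = x
q(L) = 1 - 2*L (q(L) = 5 - ((4 + L) + L) = 5 - (4 + 2*L) = 5 + (-4 - 2*L) = 1 - 2*L)
k(Q) = -8
F(l) = 81 (F(l) = (2 + (1 - 2*(-3)))² = (2 + (1 + 6))² = (2 + 7)² = 9² = 81)
(34436 + F(-73))/(-39264 + k(-200)) = (34436 + 81)/(-39264 - 8) = 34517/(-39272) = 34517*(-1/39272) = -34517/39272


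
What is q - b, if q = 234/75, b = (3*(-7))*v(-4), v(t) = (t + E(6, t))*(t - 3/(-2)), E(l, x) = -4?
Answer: 10578/25 ≈ 423.12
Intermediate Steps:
v(t) = (-4 + t)*(3/2 + t) (v(t) = (t - 4)*(t - 3/(-2)) = (-4 + t)*(t - 3*(-1/2)) = (-4 + t)*(t + 3/2) = (-4 + t)*(3/2 + t))
b = -420 (b = (3*(-7))*(-6 + (-4)**2 - 5/2*(-4)) = -21*(-6 + 16 + 10) = -21*20 = -420)
q = 78/25 (q = 234*(1/75) = 78/25 ≈ 3.1200)
q - b = 78/25 - 1*(-420) = 78/25 + 420 = 10578/25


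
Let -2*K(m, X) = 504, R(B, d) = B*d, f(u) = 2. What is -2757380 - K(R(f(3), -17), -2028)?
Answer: -2757128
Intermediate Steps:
K(m, X) = -252 (K(m, X) = -1/2*504 = -252)
-2757380 - K(R(f(3), -17), -2028) = -2757380 - 1*(-252) = -2757380 + 252 = -2757128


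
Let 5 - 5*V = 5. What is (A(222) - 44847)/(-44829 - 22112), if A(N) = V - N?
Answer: 45069/66941 ≈ 0.67326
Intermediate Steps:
V = 0 (V = 1 - ⅕*5 = 1 - 1 = 0)
A(N) = -N (A(N) = 0 - N = -N)
(A(222) - 44847)/(-44829 - 22112) = (-1*222 - 44847)/(-44829 - 22112) = (-222 - 44847)/(-66941) = -45069*(-1/66941) = 45069/66941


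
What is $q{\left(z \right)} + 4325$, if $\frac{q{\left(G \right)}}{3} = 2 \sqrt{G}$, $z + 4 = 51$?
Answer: $4325 + 6 \sqrt{47} \approx 4366.1$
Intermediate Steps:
$z = 47$ ($z = -4 + 51 = 47$)
$q{\left(G \right)} = 6 \sqrt{G}$ ($q{\left(G \right)} = 3 \cdot 2 \sqrt{G} = 6 \sqrt{G}$)
$q{\left(z \right)} + 4325 = 6 \sqrt{47} + 4325 = 4325 + 6 \sqrt{47}$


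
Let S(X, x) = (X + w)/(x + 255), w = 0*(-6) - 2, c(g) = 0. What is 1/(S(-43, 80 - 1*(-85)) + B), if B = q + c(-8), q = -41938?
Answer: -28/1174267 ≈ -2.3845e-5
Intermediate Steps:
w = -2 (w = 0 - 2 = -2)
S(X, x) = (-2 + X)/(255 + x) (S(X, x) = (X - 2)/(x + 255) = (-2 + X)/(255 + x))
B = -41938 (B = -41938 + 0 = -41938)
1/(S(-43, 80 - 1*(-85)) + B) = 1/((-2 - 43)/(255 + (80 - 1*(-85))) - 41938) = 1/(-45/(255 + (80 + 85)) - 41938) = 1/(-45/(255 + 165) - 41938) = 1/(-45/420 - 41938) = 1/((1/420)*(-45) - 41938) = 1/(-3/28 - 41938) = 1/(-1174267/28) = -28/1174267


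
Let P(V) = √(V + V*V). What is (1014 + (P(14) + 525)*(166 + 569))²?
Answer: 149796545571 + 568726830*√210 ≈ 1.5804e+11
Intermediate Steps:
P(V) = √(V + V²)
(1014 + (P(14) + 525)*(166 + 569))² = (1014 + (√(14*(1 + 14)) + 525)*(166 + 569))² = (1014 + (√(14*15) + 525)*735)² = (1014 + (√210 + 525)*735)² = (1014 + (525 + √210)*735)² = (1014 + (385875 + 735*√210))² = (386889 + 735*√210)²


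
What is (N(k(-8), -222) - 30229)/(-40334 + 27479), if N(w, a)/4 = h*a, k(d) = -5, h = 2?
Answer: 6401/2571 ≈ 2.4897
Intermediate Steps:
N(w, a) = 8*a (N(w, a) = 4*(2*a) = 8*a)
(N(k(-8), -222) - 30229)/(-40334 + 27479) = (8*(-222) - 30229)/(-40334 + 27479) = (-1776 - 30229)/(-12855) = -32005*(-1/12855) = 6401/2571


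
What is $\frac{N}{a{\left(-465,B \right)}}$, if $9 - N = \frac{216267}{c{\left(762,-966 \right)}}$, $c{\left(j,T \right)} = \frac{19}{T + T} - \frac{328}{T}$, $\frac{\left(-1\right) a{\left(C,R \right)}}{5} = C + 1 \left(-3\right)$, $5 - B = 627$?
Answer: $- \frac{6632097}{23660} \approx -280.31$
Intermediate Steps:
$B = -622$ ($B = 5 - 627 = -622$)
$a{\left(C,R \right)} = 15 - 5 C$ ($a{\left(C,R \right)} = - 5 \left(C + 1 \left(-3\right)\right) = - 5 \left(C - 3\right) = - 5 \left(-3 + C\right) = 15 - 5 C$)
$c{\left(j,T \right)} = - \frac{637}{2 T}$ ($c{\left(j,T \right)} = \frac{19}{2 T} - \frac{328}{T} = - \frac{637}{2 T}$)
$N = - \frac{59688873}{91}$ ($N = 9 - \frac{216267}{\left(- \frac{637}{2}\right) \frac{1}{-966}} = 9 - \frac{216267}{\left(- \frac{637}{2}\right) \left(- \frac{1}{966}\right)} = 9 - \frac{216267}{\frac{91}{276}} = 9 - 216267 \cdot \frac{276}{91} = 9 - \frac{59689692}{91} = - \frac{59688873}{91} \approx -6.5592 \cdot 10^{5}$)
$\frac{N}{a{\left(-465,B \right)}} = - \frac{59688873}{91 \left(15 - -2325\right)} = - \frac{59688873}{91 \left(15 + 2325\right)} = - \frac{59688873}{91 \cdot 2340} = \left(- \frac{59688873}{91}\right) \frac{1}{2340} = - \frac{6632097}{23660}$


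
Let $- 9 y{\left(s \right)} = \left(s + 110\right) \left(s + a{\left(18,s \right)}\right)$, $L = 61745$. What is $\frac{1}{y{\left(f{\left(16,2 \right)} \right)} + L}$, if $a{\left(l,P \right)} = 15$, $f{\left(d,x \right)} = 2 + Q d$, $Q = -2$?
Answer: $\frac{3}{185635} \approx 1.6161 \cdot 10^{-5}$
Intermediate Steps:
$f{\left(d,x \right)} = 2 - 2 d$
$y{\left(s \right)} = - \frac{\left(15 + s\right) \left(110 + s\right)}{9}$ ($y{\left(s \right)} = - \frac{\left(s + 110\right) \left(s + 15\right)}{9} = - \frac{\left(110 + s\right) \left(15 + s\right)}{9} = - \frac{\left(15 + s\right) \left(110 + s\right)}{9}$)
$\frac{1}{y{\left(f{\left(16,2 \right)} \right)} + L} = \frac{1}{\left(- \frac{550}{3} - \frac{125 \left(2 - 32\right)}{9} - \frac{\left(2 - 32\right)^{2}}{9}\right) + 61745} = \frac{1}{\left(- \frac{550}{3} - - \frac{1250}{3} - \frac{\left(-30\right)^{2}}{9}\right) + 61745} = \frac{1}{\left(- \frac{550}{3} + \frac{1250}{3} - 100\right) + 61745} = \frac{1}{\frac{400}{3} + 61745} = \frac{1}{\frac{185635}{3}} = \frac{3}{185635}$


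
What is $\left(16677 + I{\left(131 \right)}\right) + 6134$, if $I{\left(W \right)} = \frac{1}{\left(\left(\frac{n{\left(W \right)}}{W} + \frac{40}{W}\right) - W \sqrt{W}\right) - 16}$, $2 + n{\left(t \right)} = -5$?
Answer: $\frac{879939655790355}{38575233682} - \frac{2248091 \sqrt{131}}{38575233682} \approx 22811.0$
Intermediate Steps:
$n{\left(t \right)} = -7$ ($n{\left(t \right)} = -2 - 5 = -7$)
$I{\left(W \right)} = \frac{1}{-16 - W^{\frac{3}{2}} + \frac{33}{W}}$ ($I{\left(W \right)} = \frac{1}{\left(\left(- \frac{7}{W} + \frac{40}{W}\right) - W \sqrt{W}\right) - 16} = \frac{1}{\left(\frac{33}{W} - W^{\frac{3}{2}}\right) - 16} = \frac{1}{\left(- W^{\frac{3}{2}} + \frac{33}{W}\right) - 16} = \frac{1}{-16 - W^{\frac{3}{2}} + \frac{33}{W}}$)
$\left(16677 + I{\left(131 \right)}\right) + 6134 = \left(16677 - \frac{131}{-33 + 131^{\frac{5}{2}} + 16 \cdot 131}\right) + 6134 = \left(16677 - \frac{131}{-33 + 17161 \sqrt{131} + 2096}\right) + 6134 = \left(16677 - \frac{131}{2063 + 17161 \sqrt{131}}\right) + 6134 = 22811 - \frac{131}{2063 + 17161 \sqrt{131}}$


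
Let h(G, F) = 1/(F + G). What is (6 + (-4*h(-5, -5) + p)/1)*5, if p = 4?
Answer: 52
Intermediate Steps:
(6 + (-4*h(-5, -5) + p)/1)*5 = (6 + (-4/(-5 - 5) + 4)/1)*5 = (6 + (-4/(-10) + 4)*1)*5 = (6 + (-4*(-1/10) + 4)*1)*5 = (6 + (2/5 + 4)*1)*5 = (6 + (22/5)*1)*5 = (6 + 22/5)*5 = (52/5)*5 = 52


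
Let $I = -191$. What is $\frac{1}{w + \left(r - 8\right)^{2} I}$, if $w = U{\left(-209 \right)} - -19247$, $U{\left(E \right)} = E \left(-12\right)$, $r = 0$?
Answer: $\frac{1}{9531} \approx 0.00010492$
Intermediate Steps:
$U{\left(E \right)} = - 12 E$
$w = 21755$ ($w = \left(-12\right) \left(-209\right) - -19247 = 2508 + 19247 = 21755$)
$\frac{1}{w + \left(r - 8\right)^{2} I} = \frac{1}{21755 + \left(0 - 8\right)^{2} \left(-191\right)} = \frac{1}{21755 + \left(-8\right)^{2} \left(-191\right)} = \frac{1}{21755 + 64 \left(-191\right)} = \frac{1}{21755 - 12224} = \frac{1}{9531}$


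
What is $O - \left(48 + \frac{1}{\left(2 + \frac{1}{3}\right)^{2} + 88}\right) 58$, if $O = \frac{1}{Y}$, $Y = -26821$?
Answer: $- \frac{2165903063}{777809} \approx -2784.6$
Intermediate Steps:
$O = - \frac{1}{26821}$ ($O = \frac{1}{-26821} = - \frac{1}{26821} \approx -3.7284 \cdot 10^{-5}$)
$O - \left(48 + \frac{1}{\left(2 + \frac{1}{3}\right)^{2} + 88}\right) 58 = - \frac{1}{26821} - \left(48 + \frac{1}{\left(2 + \frac{1}{3}\right)^{2} + 88}\right) 58 = - \frac{1}{26821} - \left(48 + \frac{1}{\left(\frac{7}{3}\right)^{2} + 88}\right) 58 = - \frac{1}{26821} - \left(48 + \frac{1}{\frac{49}{9} + 88}\right) 58 = - \frac{1}{26821} - \left(48 + \frac{1}{\frac{841}{9}}\right) 58 = - \frac{1}{26821} - \left(48 + \frac{9}{841}\right) 58 = - \frac{1}{26821} - \frac{40377}{841} \cdot 58 = - \frac{1}{26821} - \frac{80754}{29} = - \frac{2165903063}{777809}$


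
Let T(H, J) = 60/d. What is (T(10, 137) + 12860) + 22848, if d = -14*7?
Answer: 1749662/49 ≈ 35707.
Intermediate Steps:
d = -98
T(H, J) = -30/49 (T(H, J) = 60/(-98) = 60*(-1/98) = -30/49)
(T(10, 137) + 12860) + 22848 = (-30/49 + 12860) + 22848 = 630110/49 + 22848 = 1749662/49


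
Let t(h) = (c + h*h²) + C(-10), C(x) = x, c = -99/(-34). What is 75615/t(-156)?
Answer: -514182/25815677 ≈ -0.019917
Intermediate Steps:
c = 99/34 (c = -99*(-1/34) = 99/34 ≈ 2.9118)
t(h) = -241/34 + h³ (t(h) = (99/34 + h*h²) - 10 = (99/34 + h³) - 10 = -241/34 + h³)
75615/t(-156) = 75615/(-241/34 + (-156)³) = 75615/(-241/34 - 3796416) = 75615/(-129078385/34) = 75615*(-34/129078385) = -514182/25815677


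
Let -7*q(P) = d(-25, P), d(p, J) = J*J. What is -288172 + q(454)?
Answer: -2223320/7 ≈ -3.1762e+5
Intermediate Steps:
d(p, J) = J²
q(P) = -P²/7
-288172 + q(454) = -288172 - ⅐*454² = -288172 - ⅐*206116 = -288172 - 206116/7 = -2223320/7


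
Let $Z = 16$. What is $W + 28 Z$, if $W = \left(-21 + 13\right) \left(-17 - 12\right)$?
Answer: $680$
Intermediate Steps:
$W = 232$ ($W = \left(-8\right) \left(-29\right) = 232$)
$W + 28 Z = 232 + 28 \cdot 16 = 232 + 448 = 680$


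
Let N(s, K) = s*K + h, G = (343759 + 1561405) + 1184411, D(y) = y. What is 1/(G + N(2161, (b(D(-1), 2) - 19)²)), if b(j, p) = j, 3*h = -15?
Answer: 1/3953970 ≈ 2.5291e-7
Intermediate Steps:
h = -5 (h = (⅓)*(-15) = -5)
G = 3089575 (G = 1905164 + 1184411 = 3089575)
N(s, K) = -5 + K*s (N(s, K) = s*K - 5 = K*s - 5 = -5 + K*s)
1/(G + N(2161, (b(D(-1), 2) - 19)²)) = 1/(3089575 + (-5 + (-1 - 19)²*2161)) = 1/(3089575 + (-5 + (-20)²*2161)) = 1/(3089575 + (-5 + 400*2161)) = 1/(3089575 + (-5 + 864400)) = 1/(3089575 + 864395) = 1/3953970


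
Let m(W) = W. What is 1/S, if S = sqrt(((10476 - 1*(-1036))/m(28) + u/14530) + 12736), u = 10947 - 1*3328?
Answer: sqrt(136011619488430)/1337249233 ≈ 0.0087212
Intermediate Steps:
u = 7619 (u = 10947 - 3328 = 7619)
S = sqrt(136011619488430)/101710 (S = sqrt(((10476 - 1*(-1036))/28 + 7619/14530) + 12736) = sqrt(((10476 + 1036)*(1/28) + 7619*(1/14530)) + 12736) = sqrt((11512*(1/28) + 7619/14530) + 12736) = sqrt((2878/7 + 7619/14530) + 12736) = sqrt(41870673/101710 + 12736) = sqrt(1337249233/101710) = sqrt(136011619488430)/101710 ≈ 114.66)
1/S = 1/(sqrt(136011619488430)/101710) = sqrt(136011619488430)/1337249233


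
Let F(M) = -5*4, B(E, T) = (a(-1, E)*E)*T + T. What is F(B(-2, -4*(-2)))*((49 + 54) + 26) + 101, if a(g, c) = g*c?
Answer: -2479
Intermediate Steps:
a(g, c) = c*g
B(E, T) = T - T*E² (B(E, T) = ((E*(-1))*E)*T + T = ((-E)*E)*T + T = (-E²)*T + T = -T*E² + T = T - T*E²)
F(M) = -20
F(B(-2, -4*(-2)))*((49 + 54) + 26) + 101 = -20*((49 + 54) + 26) + 101 = -20*(103 + 26) + 101 = -20*129 + 101 = -2580 + 101 = -2479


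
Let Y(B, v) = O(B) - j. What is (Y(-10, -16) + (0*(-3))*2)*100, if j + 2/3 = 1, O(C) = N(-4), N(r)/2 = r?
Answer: -2500/3 ≈ -833.33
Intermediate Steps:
N(r) = 2*r
O(C) = -8 (O(C) = 2*(-4) = -8)
j = 1/3 (j = -2/3 + 1 = 1/3 ≈ 0.33333)
Y(B, v) = -25/3 (Y(B, v) = -8 - 1*1/3 = -8 - 1/3 = -25/3)
(Y(-10, -16) + (0*(-3))*2)*100 = (-25/3 + (0*(-3))*2)*100 = (-25/3 + 0*2)*100 = (-25/3 + 0)*100 = -25/3*100 = -2500/3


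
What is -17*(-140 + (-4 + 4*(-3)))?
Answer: 2652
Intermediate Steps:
-17*(-140 + (-4 + 4*(-3))) = -17*(-140 + (-4 - 12)) = -17*(-140 - 16) = -17*(-156) = 2652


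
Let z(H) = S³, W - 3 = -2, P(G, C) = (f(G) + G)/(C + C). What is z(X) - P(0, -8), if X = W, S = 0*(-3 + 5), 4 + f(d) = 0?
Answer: -¼ ≈ -0.25000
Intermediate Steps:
f(d) = -4 (f(d) = -4 + 0 = -4)
S = 0 (S = 0*2 = 0)
P(G, C) = (-4 + G)/(2*C) (P(G, C) = (-4 + G)/(C + C) = (-4 + G)/((2*C)) = (-4 + G)*(1/(2*C)) = (-4 + G)/(2*C))
W = 1 (W = 3 - 2 = 1)
X = 1
z(H) = 0 (z(H) = 0³ = 0)
z(X) - P(0, -8) = 0 - (-4 + 0)/(2*(-8)) = 0 - (-1)*(-4)/(2*8) = 0 - 1*¼ = 0 - ¼ = -¼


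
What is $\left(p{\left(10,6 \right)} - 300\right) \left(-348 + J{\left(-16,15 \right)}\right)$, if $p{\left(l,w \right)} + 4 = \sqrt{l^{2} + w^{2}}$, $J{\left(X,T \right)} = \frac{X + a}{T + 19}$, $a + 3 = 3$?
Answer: $\frac{1800896}{17} - \frac{11848 \sqrt{34}}{17} \approx 1.0187 \cdot 10^{5}$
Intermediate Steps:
$a = 0$ ($a = -3 + 3 = 0$)
$J{\left(X,T \right)} = \frac{X}{19 + T}$ ($J{\left(X,T \right)} = \frac{X + 0}{T + 19} = \frac{X}{19 + T}$)
$p{\left(l,w \right)} = -4 + \sqrt{l^{2} + w^{2}}$
$\left(p{\left(10,6 \right)} - 300\right) \left(-348 + J{\left(-16,15 \right)}\right) = \left(\left(-4 + \sqrt{10^{2} + 6^{2}}\right) - 300\right) \left(-348 - \frac{16}{19 + 15}\right) = \left(\left(-4 + \sqrt{100 + 36}\right) - 300\right) \left(-348 - \frac{16}{34}\right) = \left(\left(-4 + \sqrt{136}\right) - 300\right) \left(-348 - \frac{8}{17}\right) = \left(\left(-4 + 2 \sqrt{34}\right) - 300\right) \left(-348 - \frac{8}{17}\right) = \left(-304 + 2 \sqrt{34}\right) \left(- \frac{5924}{17}\right) = \frac{1800896}{17} - \frac{11848 \sqrt{34}}{17}$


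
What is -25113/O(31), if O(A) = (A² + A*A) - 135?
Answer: -25113/1787 ≈ -14.053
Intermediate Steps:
O(A) = -135 + 2*A² (O(A) = (A² + A²) - 135 = 2*A² - 135 = -135 + 2*A²)
-25113/O(31) = -25113/(-135 + 2*31²) = -25113/(-135 + 2*961) = -25113/(-135 + 1922) = -25113/1787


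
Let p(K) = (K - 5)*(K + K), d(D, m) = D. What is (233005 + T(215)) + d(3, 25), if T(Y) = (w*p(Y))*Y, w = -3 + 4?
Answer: 19647508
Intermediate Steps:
w = 1
p(K) = 2*K*(-5 + K) (p(K) = (-5 + K)*(2*K) = 2*K*(-5 + K))
T(Y) = 2*Y**2*(-5 + Y) (T(Y) = (1*(2*Y*(-5 + Y)))*Y = (2*Y*(-5 + Y))*Y = 2*Y**2*(-5 + Y))
(233005 + T(215)) + d(3, 25) = (233005 + 2*215**2*(-5 + 215)) + 3 = (233005 + 2*46225*210) + 3 = (233005 + 19414500) + 3 = 19647505 + 3 = 19647508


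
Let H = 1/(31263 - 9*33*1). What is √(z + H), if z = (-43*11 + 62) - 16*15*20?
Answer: 5*I*√199871688198/30966 ≈ 72.187*I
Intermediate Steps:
H = 1/30966 (H = 1/(31263 - 297*1) = 1/(31263 - 297) = 1/30966 ≈ 3.2293e-5)
z = -5211 (z = (-473 + 62) - 240*20 = -411 - 4800 = -5211)
√(z + H) = √(-5211 + 1/30966) = √(-161363825/30966) = 5*I*√199871688198/30966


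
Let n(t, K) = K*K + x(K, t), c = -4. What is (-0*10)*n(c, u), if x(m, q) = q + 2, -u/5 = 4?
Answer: 0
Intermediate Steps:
u = -20 (u = -5*4 = -20)
x(m, q) = 2 + q
n(t, K) = 2 + t + K² (n(t, K) = K*K + (2 + t) = K² + (2 + t) = 2 + t + K²)
(-0*10)*n(c, u) = (-0*10)*(2 - 4 + (-20)²) = (-18*0)*(2 - 4 + 400) = 0*398 = 0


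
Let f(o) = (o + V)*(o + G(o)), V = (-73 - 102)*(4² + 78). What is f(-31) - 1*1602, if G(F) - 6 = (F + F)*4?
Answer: 4497711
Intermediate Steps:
G(F) = 6 + 8*F (G(F) = 6 + (F + F)*4 = 6 + (2*F)*4 = 6 + 8*F)
V = -16450 (V = -175*(16 + 78) = -175*94 = -16450)
f(o) = (-16450 + o)*(6 + 9*o) (f(o) = (o - 16450)*(o + (6 + 8*o)) = (-16450 + o)*(6 + 9*o))
f(-31) - 1*1602 = (-98700 - 148044*(-31) + 9*(-31)²) - 1*1602 = (-98700 + 4589364 + 9*961) - 1602 = (-98700 + 4589364 + 8649) - 1602 = 4499313 - 1602 = 4497711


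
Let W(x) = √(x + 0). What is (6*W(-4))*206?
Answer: 2472*I ≈ 2472.0*I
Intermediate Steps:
W(x) = √x
(6*W(-4))*206 = (6*√(-4))*206 = (6*(2*I))*206 = (12*I)*206 = 2472*I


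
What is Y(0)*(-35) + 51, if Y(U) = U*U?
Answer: 51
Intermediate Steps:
Y(U) = U**2
Y(0)*(-35) + 51 = 0**2*(-35) + 51 = 0*(-35) + 51 = 0 + 51 = 51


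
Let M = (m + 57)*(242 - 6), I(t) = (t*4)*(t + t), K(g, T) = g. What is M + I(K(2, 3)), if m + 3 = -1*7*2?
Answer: 9472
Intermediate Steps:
m = -17 (m = -3 - 1*7*2 = -3 - 7*2 = -3 - 14 = -17)
I(t) = 8*t² (I(t) = (4*t)*(2*t) = 8*t²)
M = 9440 (M = (-17 + 57)*(242 - 6) = 40*236 = 9440)
M + I(K(2, 3)) = 9440 + 8*2² = 9440 + 8*4 = 9440 + 32 = 9472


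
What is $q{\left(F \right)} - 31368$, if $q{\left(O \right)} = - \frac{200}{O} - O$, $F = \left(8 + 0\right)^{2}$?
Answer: $- \frac{251481}{8} \approx -31435.0$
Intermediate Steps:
$F = 64$ ($F = 8^{2} = 64$)
$q{\left(O \right)} = - O - \frac{200}{O}$
$q{\left(F \right)} - 31368 = \left(\left(-1\right) 64 - \frac{200}{64}\right) - 31368 = \left(-64 - \frac{25}{8}\right) - 31368 = - \frac{537}{8} - 31368 = - \frac{251481}{8}$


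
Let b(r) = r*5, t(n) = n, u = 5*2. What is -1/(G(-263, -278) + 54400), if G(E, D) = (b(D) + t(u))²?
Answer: -1/1958800 ≈ -5.1052e-7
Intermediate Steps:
u = 10
b(r) = 5*r
G(E, D) = (10 + 5*D)² (G(E, D) = (5*D + 10)² = (10 + 5*D)²)
-1/(G(-263, -278) + 54400) = -1/(25*(2 - 278)² + 54400) = -1/(25*(-276)² + 54400) = -1/(25*76176 + 54400) = -1/(1904400 + 54400) = -1/1958800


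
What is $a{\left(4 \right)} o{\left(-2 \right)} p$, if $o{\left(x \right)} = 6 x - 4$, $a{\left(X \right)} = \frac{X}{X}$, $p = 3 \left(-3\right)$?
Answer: $144$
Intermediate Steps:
$p = -9$
$a{\left(X \right)} = 1$
$o{\left(x \right)} = -4 + 6 x$
$a{\left(4 \right)} o{\left(-2 \right)} p = 1 \left(-4 + 6 \left(-2\right)\right) \left(-9\right) = 1 \left(-4 - 12\right) \left(-9\right) = 1 \left(-16\right) \left(-9\right) = \left(-16\right) \left(-9\right) = 144$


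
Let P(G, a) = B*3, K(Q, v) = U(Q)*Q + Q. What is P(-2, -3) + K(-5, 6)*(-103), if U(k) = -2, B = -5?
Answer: -530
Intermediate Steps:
K(Q, v) = -Q (K(Q, v) = -2*Q + Q = -Q)
P(G, a) = -15 (P(G, a) = -5*3 = -15)
P(-2, -3) + K(-5, 6)*(-103) = -15 - 1*(-5)*(-103) = -15 + 5*(-103) = -15 - 515 = -530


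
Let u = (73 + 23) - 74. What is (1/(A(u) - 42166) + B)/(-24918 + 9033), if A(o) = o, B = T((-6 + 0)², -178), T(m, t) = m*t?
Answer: 270058753/669457440 ≈ 0.40340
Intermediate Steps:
u = 22 (u = 96 - 74 = 22)
B = -6408 (B = (-6 + 0)²*(-178) = (-6)²*(-178) = 36*(-178) = -6408)
(1/(A(u) - 42166) + B)/(-24918 + 9033) = (1/(22 - 42166) - 6408)/(-24918 + 9033) = (1/(-42144) - 6408)/(-15885) = (-1/42144 - 6408)*(-1/15885) = -270058753/42144*(-1/15885) = 270058753/669457440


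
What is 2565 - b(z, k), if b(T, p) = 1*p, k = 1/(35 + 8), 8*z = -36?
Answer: 110294/43 ≈ 2565.0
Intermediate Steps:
z = -9/2 (z = (⅛)*(-36) = -9/2 ≈ -4.5000)
k = 1/43 ≈ 0.023256
b(T, p) = p
2565 - b(z, k) = 2565 - 1*1/43 = 2565 - 1/43 = 110294/43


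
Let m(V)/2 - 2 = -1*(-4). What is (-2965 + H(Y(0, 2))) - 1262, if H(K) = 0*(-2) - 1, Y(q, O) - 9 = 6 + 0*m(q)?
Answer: -4228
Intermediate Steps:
m(V) = 12 (m(V) = 4 + 2*(-1*(-4)) = 4 + 2*4 = 4 + 8 = 12)
Y(q, O) = 15 (Y(q, O) = 9 + (6 + 0*12) = 9 + (6 + 0) = 9 + 6 = 15)
H(K) = -1 (H(K) = 0 - 1 = -1)
(-2965 + H(Y(0, 2))) - 1262 = (-2965 - 1) - 1262 = -2966 - 1262 = -4228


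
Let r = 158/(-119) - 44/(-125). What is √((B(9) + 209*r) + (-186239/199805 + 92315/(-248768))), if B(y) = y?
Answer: I*√15868525819944897066835805/284370468200 ≈ 14.008*I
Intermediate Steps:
r = -14514/14875 (r = 158*(-1/119) - 44*(-1/125) = -158/119 + 44/125 = -14514/14875 ≈ -0.97573)
√((B(9) + 209*r) + (-186239/199805 + 92315/(-248768))) = √((9 + 209*(-14514/14875)) + (-186239/199805 + 92315/(-248768))) = √((9 - 3033426/14875) + (-186239*1/199805 + 92315*(-1/248768))) = √(-2899551/14875 + (-186239/199805 - 92315/248768)) = √(-2899551/14875 - 64775302127/49705090240) = √(-29017195345924273/147872643464000) = I*√15868525819944897066835805/284370468200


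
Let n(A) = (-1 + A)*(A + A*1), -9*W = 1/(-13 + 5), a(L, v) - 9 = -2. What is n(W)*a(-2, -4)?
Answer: -497/2592 ≈ -0.19174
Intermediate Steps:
a(L, v) = 7 (a(L, v) = 9 - 2 = 7)
W = 1/72 (W = -1/(9*(-13 + 5)) = -⅑/(-8) = -⅑*(-⅛) = 1/72 ≈ 0.013889)
n(A) = 2*A*(-1 + A) (n(A) = (-1 + A)*(A + A) = (-1 + A)*(2*A) = 2*A*(-1 + A))
n(W)*a(-2, -4) = (2*(1/72)*(-1 + 1/72))*7 = (2*(1/72)*(-71/72))*7 = -71/2592*7 = -497/2592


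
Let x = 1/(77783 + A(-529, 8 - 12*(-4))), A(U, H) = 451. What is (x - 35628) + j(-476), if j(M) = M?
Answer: -2824560335/78234 ≈ -36104.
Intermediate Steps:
x = 1/78234 (x = 1/(77783 + 451) = 1/78234 ≈ 1.2782e-5)
(x - 35628) + j(-476) = (1/78234 - 35628) - 476 = -2787320951/78234 - 476 = -2824560335/78234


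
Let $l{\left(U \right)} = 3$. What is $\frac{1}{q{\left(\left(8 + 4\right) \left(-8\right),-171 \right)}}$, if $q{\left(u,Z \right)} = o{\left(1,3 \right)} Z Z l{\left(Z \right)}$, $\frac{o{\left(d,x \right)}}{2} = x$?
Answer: $\frac{1}{526338} \approx 1.8999 \cdot 10^{-6}$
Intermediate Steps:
$o{\left(d,x \right)} = 2 x$
$q{\left(u,Z \right)} = 18 Z^{2}$ ($q{\left(u,Z \right)} = 2 \cdot 3 Z Z 3 = 6 Z^{2} \cdot 3 = 6 \cdot 3 Z^{2} = 18 Z^{2}$)
$\frac{1}{q{\left(\left(8 + 4\right) \left(-8\right),-171 \right)}} = \frac{1}{18 \left(-171\right)^{2}} = \frac{1}{18 \cdot 29241} = \frac{1}{526338}$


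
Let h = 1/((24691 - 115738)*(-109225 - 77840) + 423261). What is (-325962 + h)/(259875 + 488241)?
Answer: -5551827262063991/12742009203484656 ≈ -0.43571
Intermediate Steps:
h = 1/17032130316 (h = 1/(-91047*(-187065) + 423261) = 1/(17031707055 + 423261) = 1/17032130316 ≈ 5.8713e-11)
(-325962 + h)/(259875 + 488241) = (-325962 + 1/17032130316)/(259875 + 488241) = -5551827262063991/17032130316/748116 = -5551827262063991/17032130316*1/748116 = -5551827262063991/12742009203484656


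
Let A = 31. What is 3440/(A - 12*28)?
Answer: -688/61 ≈ -11.279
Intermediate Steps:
3440/(A - 12*28) = 3440/(31 - 12*28) = 3440/(31 - 336) = 3440/(-305) = 3440*(-1/305) = -688/61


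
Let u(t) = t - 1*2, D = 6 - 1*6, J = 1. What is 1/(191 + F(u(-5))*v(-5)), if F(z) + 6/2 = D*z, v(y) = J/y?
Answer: 5/958 ≈ 0.0052192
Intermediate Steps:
D = 0 (D = 6 - 6 = 0)
u(t) = -2 + t (u(t) = t - 2 = -2 + t)
v(y) = 1/y
F(z) = -3 (F(z) = -3 + 0*z = -3 + 0 = -3)
1/(191 + F(u(-5))*v(-5)) = 1/(191 - 3/(-5)) = 1/(191 - 3*(-⅕)) = 1/(191 + ⅗) = 1/(958/5) = 5/958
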